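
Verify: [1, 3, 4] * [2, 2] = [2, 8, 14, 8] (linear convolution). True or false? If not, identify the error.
Recompute linear convolution of [1, 3, 4] and [2, 2]: y[0] = 1×2 = 2; y[1] = 1×2 + 3×2 = 8; y[2] = 3×2 + 4×2 = 14; y[3] = 4×2 = 8 → [2, 8, 14, 8]. Given [2, 8, 14, 8] matches, so answer: Yes

Yes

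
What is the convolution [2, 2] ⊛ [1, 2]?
y[0] = 2×1 = 2; y[1] = 2×2 + 2×1 = 6; y[2] = 2×2 = 4

[2, 6, 4]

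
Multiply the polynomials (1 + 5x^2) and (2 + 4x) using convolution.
Ascending coefficients: a = [1, 0, 5], b = [2, 4]. c[0] = 1×2 = 2; c[1] = 1×4 + 0×2 = 4; c[2] = 0×4 + 5×2 = 10; c[3] = 5×4 = 20. Result coefficients: [2, 4, 10, 20] → 2 + 4x + 10x^2 + 20x^3

2 + 4x + 10x^2 + 20x^3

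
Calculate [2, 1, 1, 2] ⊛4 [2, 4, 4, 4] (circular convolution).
Use y[k] = Σ_j f[j]·g[(k-j) mod 4]. y[0] = 2×2 + 1×4 + 1×4 + 2×4 = 20; y[1] = 2×4 + 1×2 + 1×4 + 2×4 = 22; y[2] = 2×4 + 1×4 + 1×2 + 2×4 = 22; y[3] = 2×4 + 1×4 + 1×4 + 2×2 = 20. Result: [20, 22, 22, 20]

[20, 22, 22, 20]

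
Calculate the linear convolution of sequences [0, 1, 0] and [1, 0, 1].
y[0] = 0×1 = 0; y[1] = 0×0 + 1×1 = 1; y[2] = 0×1 + 1×0 + 0×1 = 0; y[3] = 1×1 + 0×0 = 1; y[4] = 0×1 = 0

[0, 1, 0, 1, 0]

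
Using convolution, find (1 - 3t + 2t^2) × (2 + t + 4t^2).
Ascending coefficients: a = [1, -3, 2], b = [2, 1, 4]. c[0] = 1×2 = 2; c[1] = 1×1 + -3×2 = -5; c[2] = 1×4 + -3×1 + 2×2 = 5; c[3] = -3×4 + 2×1 = -10; c[4] = 2×4 = 8. Result coefficients: [2, -5, 5, -10, 8] → 2 - 5t + 5t^2 - 10t^3 + 8t^4

2 - 5t + 5t^2 - 10t^3 + 8t^4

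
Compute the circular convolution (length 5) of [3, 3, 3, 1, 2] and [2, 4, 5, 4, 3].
Use y[k] = Σ_j f[j]·g[(k-j) mod 5]. y[0] = 3×2 + 3×3 + 3×4 + 1×5 + 2×4 = 40; y[1] = 3×4 + 3×2 + 3×3 + 1×4 + 2×5 = 41; y[2] = 3×5 + 3×4 + 3×2 + 1×3 + 2×4 = 44; y[3] = 3×4 + 3×5 + 3×4 + 1×2 + 2×3 = 47; y[4] = 3×3 + 3×4 + 3×5 + 1×4 + 2×2 = 44. Result: [40, 41, 44, 47, 44]

[40, 41, 44, 47, 44]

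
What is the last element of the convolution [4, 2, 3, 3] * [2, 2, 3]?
Use y[k] = Σ_i a[i]·b[k-i] at k=5. y[5] = 3×3 = 9

9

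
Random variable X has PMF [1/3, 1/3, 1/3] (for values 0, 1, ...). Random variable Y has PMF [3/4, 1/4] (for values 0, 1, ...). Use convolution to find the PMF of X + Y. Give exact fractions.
P(X+Y=k) = Σ_i P(X=i)·P(Y=k-i) — a convolution of [1/3, 1/3, 1/3] and [3/4, 1/4]. P(X+Y=0) = (1/3)×(3/4) = 1/4; P(X+Y=1) = (1/3)×(1/4) + (1/3)×(3/4) = 1/12 + 1/4 = 1/3; P(X+Y=2) = (1/3)×(1/4) + (1/3)×(3/4) = 1/12 + 1/4 = 1/3; P(X+Y=3) = (1/3)×(1/4) = 1/12. PMF: [1/4, 1/3, 1/3, 1/12] (sums to 1 ✓)

[1/4, 1/3, 1/3, 1/12]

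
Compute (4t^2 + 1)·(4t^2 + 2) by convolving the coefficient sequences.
Ascending coefficients: a = [1, 0, 4], b = [2, 0, 4]. c[0] = 1×2 = 2; c[1] = 1×0 + 0×2 = 0; c[2] = 1×4 + 0×0 + 4×2 = 12; c[3] = 0×4 + 4×0 = 0; c[4] = 4×4 = 16. Result coefficients: [2, 0, 12, 0, 16] → 16t^4 + 12t^2 + 2

16t^4 + 12t^2 + 2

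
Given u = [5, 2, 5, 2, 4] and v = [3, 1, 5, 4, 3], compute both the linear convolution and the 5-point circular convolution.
Linear: y_lin[0] = 5×3 = 15; y_lin[1] = 5×1 + 2×3 = 11; y_lin[2] = 5×5 + 2×1 + 5×3 = 42; y_lin[3] = 5×4 + 2×5 + 5×1 + 2×3 = 41; y_lin[4] = 5×3 + 2×4 + 5×5 + 2×1 + 4×3 = 62; y_lin[5] = 2×3 + 5×4 + 2×5 + 4×1 = 40; y_lin[6] = 5×3 + 2×4 + 4×5 = 43; y_lin[7] = 2×3 + 4×4 = 22; y_lin[8] = 4×3 = 12 → [15, 11, 42, 41, 62, 40, 43, 22, 12]. Circular (length 5): y[0] = 5×3 + 2×3 + 5×4 + 2×5 + 4×1 = 55; y[1] = 5×1 + 2×3 + 5×3 + 2×4 + 4×5 = 54; y[2] = 5×5 + 2×1 + 5×3 + 2×3 + 4×4 = 64; y[3] = 5×4 + 2×5 + 5×1 + 2×3 + 4×3 = 53; y[4] = 5×3 + 2×4 + 5×5 + 2×1 + 4×3 = 62 → [55, 54, 64, 53, 62]

Linear: [15, 11, 42, 41, 62, 40, 43, 22, 12], Circular: [55, 54, 64, 53, 62]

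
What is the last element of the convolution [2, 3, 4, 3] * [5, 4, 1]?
Use y[k] = Σ_i a[i]·b[k-i] at k=5. y[5] = 3×1 = 3

3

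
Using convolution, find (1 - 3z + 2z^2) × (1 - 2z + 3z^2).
Ascending coefficients: a = [1, -3, 2], b = [1, -2, 3]. c[0] = 1×1 = 1; c[1] = 1×-2 + -3×1 = -5; c[2] = 1×3 + -3×-2 + 2×1 = 11; c[3] = -3×3 + 2×-2 = -13; c[4] = 2×3 = 6. Result coefficients: [1, -5, 11, -13, 6] → 1 - 5z + 11z^2 - 13z^3 + 6z^4

1 - 5z + 11z^2 - 13z^3 + 6z^4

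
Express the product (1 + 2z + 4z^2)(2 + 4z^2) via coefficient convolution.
Ascending coefficients: a = [1, 2, 4], b = [2, 0, 4]. c[0] = 1×2 = 2; c[1] = 1×0 + 2×2 = 4; c[2] = 1×4 + 2×0 + 4×2 = 12; c[3] = 2×4 + 4×0 = 8; c[4] = 4×4 = 16. Result coefficients: [2, 4, 12, 8, 16] → 2 + 4z + 12z^2 + 8z^3 + 16z^4

2 + 4z + 12z^2 + 8z^3 + 16z^4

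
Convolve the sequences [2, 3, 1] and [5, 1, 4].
y[0] = 2×5 = 10; y[1] = 2×1 + 3×5 = 17; y[2] = 2×4 + 3×1 + 1×5 = 16; y[3] = 3×4 + 1×1 = 13; y[4] = 1×4 = 4

[10, 17, 16, 13, 4]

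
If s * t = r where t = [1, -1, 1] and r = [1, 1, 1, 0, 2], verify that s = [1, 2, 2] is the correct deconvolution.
Forward-compute [1, 2, 2] * [1, -1, 1]: r[0] = 1×1 = 1; r[1] = 1×-1 + 2×1 = 1; r[2] = 1×1 + 2×-1 + 2×1 = 1; r[3] = 2×1 + 2×-1 = 0; r[4] = 2×1 = 2 → [1, 1, 1, 0, 2]. Matches given r = [1, 1, 1, 0, 2], so verified.

Verified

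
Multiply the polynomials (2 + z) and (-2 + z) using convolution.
Ascending coefficients: a = [2, 1], b = [-2, 1]. c[0] = 2×-2 = -4; c[1] = 2×1 + 1×-2 = 0; c[2] = 1×1 = 1. Result coefficients: [-4, 0, 1] → -4 + z^2

-4 + z^2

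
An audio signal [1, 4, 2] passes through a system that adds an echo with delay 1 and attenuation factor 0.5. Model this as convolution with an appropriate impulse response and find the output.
Direct-path + delayed-attenuated-path model → impulse response h = [1, 0.5] (1 at lag 0, 0.5 at lag 1). Output y[n] = x[n] + 0.5·x[n - 1] (with x[n] = 0 outside 0..2): y[0] = 1 + 0.5×0 = 1; y[1] = 4 + 0.5×1 = 4.5; y[2] = 2 + 0.5×4 = 4.0; y[3] = 0 + 0.5×2 = 1.0. So y = [1, 4.5, 4.0, 1.0]

[1, 4.5, 4.0, 1.0]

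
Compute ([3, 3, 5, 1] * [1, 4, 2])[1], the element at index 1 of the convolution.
Use y[k] = Σ_i a[i]·b[k-i] at k=1. y[1] = 3×4 + 3×1 = 15

15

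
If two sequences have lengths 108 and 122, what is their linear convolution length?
Linear/full convolution length: m + n - 1 = 108 + 122 - 1 = 229

229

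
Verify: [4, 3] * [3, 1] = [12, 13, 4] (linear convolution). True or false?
Recompute linear convolution of [4, 3] and [3, 1]: y[0] = 4×3 = 12; y[1] = 4×1 + 3×3 = 13; y[2] = 3×1 = 3 → [12, 13, 3]. Compare to given [12, 13, 4]: they differ at index 2: given 4, correct 3, so answer: No

No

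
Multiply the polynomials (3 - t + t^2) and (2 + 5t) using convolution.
Ascending coefficients: a = [3, -1, 1], b = [2, 5]. c[0] = 3×2 = 6; c[1] = 3×5 + -1×2 = 13; c[2] = -1×5 + 1×2 = -3; c[3] = 1×5 = 5. Result coefficients: [6, 13, -3, 5] → 6 + 13t - 3t^2 + 5t^3

6 + 13t - 3t^2 + 5t^3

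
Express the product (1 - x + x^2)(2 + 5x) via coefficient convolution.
Ascending coefficients: a = [1, -1, 1], b = [2, 5]. c[0] = 1×2 = 2; c[1] = 1×5 + -1×2 = 3; c[2] = -1×5 + 1×2 = -3; c[3] = 1×5 = 5. Result coefficients: [2, 3, -3, 5] → 2 + 3x - 3x^2 + 5x^3

2 + 3x - 3x^2 + 5x^3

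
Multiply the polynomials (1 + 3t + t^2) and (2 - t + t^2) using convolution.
Ascending coefficients: a = [1, 3, 1], b = [2, -1, 1]. c[0] = 1×2 = 2; c[1] = 1×-1 + 3×2 = 5; c[2] = 1×1 + 3×-1 + 1×2 = 0; c[3] = 3×1 + 1×-1 = 2; c[4] = 1×1 = 1. Result coefficients: [2, 5, 0, 2, 1] → 2 + 5t + 2t^3 + t^4

2 + 5t + 2t^3 + t^4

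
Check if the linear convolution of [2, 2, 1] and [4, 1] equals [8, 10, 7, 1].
Recompute linear convolution of [2, 2, 1] and [4, 1]: y[0] = 2×4 = 8; y[1] = 2×1 + 2×4 = 10; y[2] = 2×1 + 1×4 = 6; y[3] = 1×1 = 1 → [8, 10, 6, 1]. Compare to given [8, 10, 7, 1]: they differ at index 2: given 7, correct 6, so answer: No

No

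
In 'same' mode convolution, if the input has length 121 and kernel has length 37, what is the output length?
'Same' mode returns an output with the same length as the input: 121

121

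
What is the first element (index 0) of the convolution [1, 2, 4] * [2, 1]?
Use y[k] = Σ_i a[i]·b[k-i] at k=0. y[0] = 1×2 = 2

2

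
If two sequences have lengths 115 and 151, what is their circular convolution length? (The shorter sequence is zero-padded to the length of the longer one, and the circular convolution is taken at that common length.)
Circular convolution (zero-padding the shorter input) has length max(m, n) = max(115, 151) = 151

151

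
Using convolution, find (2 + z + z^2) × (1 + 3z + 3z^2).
Ascending coefficients: a = [2, 1, 1], b = [1, 3, 3]. c[0] = 2×1 = 2; c[1] = 2×3 + 1×1 = 7; c[2] = 2×3 + 1×3 + 1×1 = 10; c[3] = 1×3 + 1×3 = 6; c[4] = 1×3 = 3. Result coefficients: [2, 7, 10, 6, 3] → 2 + 7z + 10z^2 + 6z^3 + 3z^4

2 + 7z + 10z^2 + 6z^3 + 3z^4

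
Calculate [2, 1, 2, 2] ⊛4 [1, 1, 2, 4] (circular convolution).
Use y[k] = Σ_j u[j]·v[(k-j) mod 4]. y[0] = 2×1 + 1×4 + 2×2 + 2×1 = 12; y[1] = 2×1 + 1×1 + 2×4 + 2×2 = 15; y[2] = 2×2 + 1×1 + 2×1 + 2×4 = 15; y[3] = 2×4 + 1×2 + 2×1 + 2×1 = 14. Result: [12, 15, 15, 14]

[12, 15, 15, 14]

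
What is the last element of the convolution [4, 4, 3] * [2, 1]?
Use y[k] = Σ_i a[i]·b[k-i] at k=3. y[3] = 3×1 = 3

3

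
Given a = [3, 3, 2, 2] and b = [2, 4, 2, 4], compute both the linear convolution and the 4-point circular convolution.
Linear: y_lin[0] = 3×2 = 6; y_lin[1] = 3×4 + 3×2 = 18; y_lin[2] = 3×2 + 3×4 + 2×2 = 22; y_lin[3] = 3×4 + 3×2 + 2×4 + 2×2 = 30; y_lin[4] = 3×4 + 2×2 + 2×4 = 24; y_lin[5] = 2×4 + 2×2 = 12; y_lin[6] = 2×4 = 8 → [6, 18, 22, 30, 24, 12, 8]. Circular (length 4): y[0] = 3×2 + 3×4 + 2×2 + 2×4 = 30; y[1] = 3×4 + 3×2 + 2×4 + 2×2 = 30; y[2] = 3×2 + 3×4 + 2×2 + 2×4 = 30; y[3] = 3×4 + 3×2 + 2×4 + 2×2 = 30 → [30, 30, 30, 30]

Linear: [6, 18, 22, 30, 24, 12, 8], Circular: [30, 30, 30, 30]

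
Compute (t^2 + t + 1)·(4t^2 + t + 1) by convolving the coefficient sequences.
Ascending coefficients: a = [1, 1, 1], b = [1, 1, 4]. c[0] = 1×1 = 1; c[1] = 1×1 + 1×1 = 2; c[2] = 1×4 + 1×1 + 1×1 = 6; c[3] = 1×4 + 1×1 = 5; c[4] = 1×4 = 4. Result coefficients: [1, 2, 6, 5, 4] → 4t^4 + 5t^3 + 6t^2 + 2t + 1

4t^4 + 5t^3 + 6t^2 + 2t + 1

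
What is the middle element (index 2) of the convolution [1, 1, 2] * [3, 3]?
Use y[k] = Σ_i a[i]·b[k-i] at k=2. y[2] = 1×3 + 2×3 = 9

9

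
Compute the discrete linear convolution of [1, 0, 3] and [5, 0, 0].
y[0] = 1×5 = 5; y[1] = 1×0 + 0×5 = 0; y[2] = 1×0 + 0×0 + 3×5 = 15; y[3] = 0×0 + 3×0 = 0; y[4] = 3×0 = 0

[5, 0, 15, 0, 0]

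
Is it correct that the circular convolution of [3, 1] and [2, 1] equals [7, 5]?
Recompute circular convolution of [3, 1] and [2, 1]: y[0] = 3×2 + 1×1 = 7; y[1] = 3×1 + 1×2 = 5 → [7, 5]. Given [7, 5] matches, so answer: Yes

Yes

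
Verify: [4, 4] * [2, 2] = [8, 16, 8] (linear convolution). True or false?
Recompute linear convolution of [4, 4] and [2, 2]: y[0] = 4×2 = 8; y[1] = 4×2 + 4×2 = 16; y[2] = 4×2 = 8 → [8, 16, 8]. Given [8, 16, 8] matches, so answer: Yes

Yes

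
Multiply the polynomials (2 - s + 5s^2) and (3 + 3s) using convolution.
Ascending coefficients: a = [2, -1, 5], b = [3, 3]. c[0] = 2×3 = 6; c[1] = 2×3 + -1×3 = 3; c[2] = -1×3 + 5×3 = 12; c[3] = 5×3 = 15. Result coefficients: [6, 3, 12, 15] → 6 + 3s + 12s^2 + 15s^3

6 + 3s + 12s^2 + 15s^3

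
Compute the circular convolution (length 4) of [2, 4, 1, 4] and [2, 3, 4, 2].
Use y[k] = Σ_j x[j]·h[(k-j) mod 4]. y[0] = 2×2 + 4×2 + 1×4 + 4×3 = 28; y[1] = 2×3 + 4×2 + 1×2 + 4×4 = 32; y[2] = 2×4 + 4×3 + 1×2 + 4×2 = 30; y[3] = 2×2 + 4×4 + 1×3 + 4×2 = 31. Result: [28, 32, 30, 31]

[28, 32, 30, 31]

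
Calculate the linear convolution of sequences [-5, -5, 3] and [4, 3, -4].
y[0] = -5×4 = -20; y[1] = -5×3 + -5×4 = -35; y[2] = -5×-4 + -5×3 + 3×4 = 17; y[3] = -5×-4 + 3×3 = 29; y[4] = 3×-4 = -12

[-20, -35, 17, 29, -12]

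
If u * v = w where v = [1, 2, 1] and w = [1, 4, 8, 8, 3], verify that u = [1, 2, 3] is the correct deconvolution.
Forward-compute [1, 2, 3] * [1, 2, 1]: w[0] = 1×1 = 1; w[1] = 1×2 + 2×1 = 4; w[2] = 1×1 + 2×2 + 3×1 = 8; w[3] = 2×1 + 3×2 = 8; w[4] = 3×1 = 3 → [1, 4, 8, 8, 3]. Matches given w = [1, 4, 8, 8, 3], so verified.

Verified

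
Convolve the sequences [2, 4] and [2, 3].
y[0] = 2×2 = 4; y[1] = 2×3 + 4×2 = 14; y[2] = 4×3 = 12

[4, 14, 12]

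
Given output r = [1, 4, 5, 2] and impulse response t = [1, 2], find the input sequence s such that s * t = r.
Deconvolve r=[1, 4, 5, 2] by t=[1, 2]. Since t[0]=1, solve forward: s[0] = r[0] / 1 = 1; s[1] = (r[1] - 1×2) / 1 = 2; s[2] = (r[2] - 2×2) / 1 = 1. So s = [1, 2, 1]. Check by forward convolution: r[0] = 1×1 = 1; r[1] = 1×2 + 2×1 = 4; r[2] = 2×2 + 1×1 = 5; r[3] = 1×2 = 2

[1, 2, 1]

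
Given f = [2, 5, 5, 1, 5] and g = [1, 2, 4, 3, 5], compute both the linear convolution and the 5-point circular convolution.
Linear: y_lin[0] = 2×1 = 2; y_lin[1] = 2×2 + 5×1 = 9; y_lin[2] = 2×4 + 5×2 + 5×1 = 23; y_lin[3] = 2×3 + 5×4 + 5×2 + 1×1 = 37; y_lin[4] = 2×5 + 5×3 + 5×4 + 1×2 + 5×1 = 52; y_lin[5] = 5×5 + 5×3 + 1×4 + 5×2 = 54; y_lin[6] = 5×5 + 1×3 + 5×4 = 48; y_lin[7] = 1×5 + 5×3 = 20; y_lin[8] = 5×5 = 25 → [2, 9, 23, 37, 52, 54, 48, 20, 25]. Circular (length 5): y[0] = 2×1 + 5×5 + 5×3 + 1×4 + 5×2 = 56; y[1] = 2×2 + 5×1 + 5×5 + 1×3 + 5×4 = 57; y[2] = 2×4 + 5×2 + 5×1 + 1×5 + 5×3 = 43; y[3] = 2×3 + 5×4 + 5×2 + 1×1 + 5×5 = 62; y[4] = 2×5 + 5×3 + 5×4 + 1×2 + 5×1 = 52 → [56, 57, 43, 62, 52]

Linear: [2, 9, 23, 37, 52, 54, 48, 20, 25], Circular: [56, 57, 43, 62, 52]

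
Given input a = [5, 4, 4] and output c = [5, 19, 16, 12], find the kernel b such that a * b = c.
Output length 4 = len(a) + len(b) - 1 ⇒ len(b) = 2. Solve b forward using b[k] = (c[k] - Σ_{i≥1} a[i]·b[k-i]) / a[0]: b[0] = c[0] / a[0] = 5 / 5 = 1; b[1] = (c[1] - 4×1) / a[0] = (19 - 4×1) / 5 = 3. So b = [1, 3]. Forward-check [5, 4, 4] * [1, 3]: c[0] = 5×1 = 5; c[1] = 5×3 + 4×1 = 19; c[2] = 4×3 + 4×1 = 16; c[3] = 4×3 = 12 → [5, 19, 16, 12] ✓

[1, 3]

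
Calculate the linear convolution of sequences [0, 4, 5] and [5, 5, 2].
y[0] = 0×5 = 0; y[1] = 0×5 + 4×5 = 20; y[2] = 0×2 + 4×5 + 5×5 = 45; y[3] = 4×2 + 5×5 = 33; y[4] = 5×2 = 10

[0, 20, 45, 33, 10]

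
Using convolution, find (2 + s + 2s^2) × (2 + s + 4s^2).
Ascending coefficients: a = [2, 1, 2], b = [2, 1, 4]. c[0] = 2×2 = 4; c[1] = 2×1 + 1×2 = 4; c[2] = 2×4 + 1×1 + 2×2 = 13; c[3] = 1×4 + 2×1 = 6; c[4] = 2×4 = 8. Result coefficients: [4, 4, 13, 6, 8] → 4 + 4s + 13s^2 + 6s^3 + 8s^4

4 + 4s + 13s^2 + 6s^3 + 8s^4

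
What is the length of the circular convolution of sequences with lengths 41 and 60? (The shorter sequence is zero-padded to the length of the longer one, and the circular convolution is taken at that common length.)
Circular convolution (zero-padding the shorter input) has length max(m, n) = max(41, 60) = 60

60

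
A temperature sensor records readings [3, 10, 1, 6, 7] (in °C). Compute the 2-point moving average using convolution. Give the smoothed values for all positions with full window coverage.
2-point moving average kernel = [1, 1]. Apply in 'valid' mode (full window coverage): avg[0] = (3 + 10) / 2 = 6.5; avg[1] = (10 + 1) / 2 = 5.5; avg[2] = (1 + 6) / 2 = 3.5; avg[3] = (6 + 7) / 2 = 6.5. Smoothed values: [6.5, 5.5, 3.5, 6.5]

[6.5, 5.5, 3.5, 6.5]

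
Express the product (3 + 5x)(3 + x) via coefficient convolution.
Ascending coefficients: a = [3, 5], b = [3, 1]. c[0] = 3×3 = 9; c[1] = 3×1 + 5×3 = 18; c[2] = 5×1 = 5. Result coefficients: [9, 18, 5] → 9 + 18x + 5x^2

9 + 18x + 5x^2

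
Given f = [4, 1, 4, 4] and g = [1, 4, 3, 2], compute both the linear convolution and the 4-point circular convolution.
Linear: y_lin[0] = 4×1 = 4; y_lin[1] = 4×4 + 1×1 = 17; y_lin[2] = 4×3 + 1×4 + 4×1 = 20; y_lin[3] = 4×2 + 1×3 + 4×4 + 4×1 = 31; y_lin[4] = 1×2 + 4×3 + 4×4 = 30; y_lin[5] = 4×2 + 4×3 = 20; y_lin[6] = 4×2 = 8 → [4, 17, 20, 31, 30, 20, 8]. Circular (length 4): y[0] = 4×1 + 1×2 + 4×3 + 4×4 = 34; y[1] = 4×4 + 1×1 + 4×2 + 4×3 = 37; y[2] = 4×3 + 1×4 + 4×1 + 4×2 = 28; y[3] = 4×2 + 1×3 + 4×4 + 4×1 = 31 → [34, 37, 28, 31]

Linear: [4, 17, 20, 31, 30, 20, 8], Circular: [34, 37, 28, 31]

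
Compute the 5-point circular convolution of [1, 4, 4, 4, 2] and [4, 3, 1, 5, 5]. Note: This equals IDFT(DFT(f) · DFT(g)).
Either evaluate y[k] = Σ_j f[j]·g[(k-j) mod 5] directly, or use IDFT(DFT(f) · DFT(g)). y[0] = 1×4 + 4×5 + 4×5 + 4×1 + 2×3 = 54; y[1] = 1×3 + 4×4 + 4×5 + 4×5 + 2×1 = 61; y[2] = 1×1 + 4×3 + 4×4 + 4×5 + 2×5 = 59; y[3] = 1×5 + 4×1 + 4×3 + 4×4 + 2×5 = 47; y[4] = 1×5 + 4×5 + 4×1 + 4×3 + 2×4 = 49. Result: [54, 61, 59, 47, 49]

[54, 61, 59, 47, 49]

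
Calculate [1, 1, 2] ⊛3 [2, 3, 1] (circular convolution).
Use y[k] = Σ_j f[j]·g[(k-j) mod 3]. y[0] = 1×2 + 1×1 + 2×3 = 9; y[1] = 1×3 + 1×2 + 2×1 = 7; y[2] = 1×1 + 1×3 + 2×2 = 8. Result: [9, 7, 8]

[9, 7, 8]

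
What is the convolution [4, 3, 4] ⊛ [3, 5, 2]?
y[0] = 4×3 = 12; y[1] = 4×5 + 3×3 = 29; y[2] = 4×2 + 3×5 + 4×3 = 35; y[3] = 3×2 + 4×5 = 26; y[4] = 4×2 = 8

[12, 29, 35, 26, 8]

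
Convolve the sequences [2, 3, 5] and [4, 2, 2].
y[0] = 2×4 = 8; y[1] = 2×2 + 3×4 = 16; y[2] = 2×2 + 3×2 + 5×4 = 30; y[3] = 3×2 + 5×2 = 16; y[4] = 5×2 = 10

[8, 16, 30, 16, 10]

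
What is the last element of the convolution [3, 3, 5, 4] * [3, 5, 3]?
Use y[k] = Σ_i a[i]·b[k-i] at k=5. y[5] = 4×3 = 12

12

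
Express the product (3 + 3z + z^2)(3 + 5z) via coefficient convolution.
Ascending coefficients: a = [3, 3, 1], b = [3, 5]. c[0] = 3×3 = 9; c[1] = 3×5 + 3×3 = 24; c[2] = 3×5 + 1×3 = 18; c[3] = 1×5 = 5. Result coefficients: [9, 24, 18, 5] → 9 + 24z + 18z^2 + 5z^3

9 + 24z + 18z^2 + 5z^3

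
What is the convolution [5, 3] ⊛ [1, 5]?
y[0] = 5×1 = 5; y[1] = 5×5 + 3×1 = 28; y[2] = 3×5 = 15

[5, 28, 15]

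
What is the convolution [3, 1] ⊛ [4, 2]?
y[0] = 3×4 = 12; y[1] = 3×2 + 1×4 = 10; y[2] = 1×2 = 2

[12, 10, 2]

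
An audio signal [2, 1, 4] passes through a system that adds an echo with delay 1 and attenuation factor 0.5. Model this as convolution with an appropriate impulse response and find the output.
Direct-path + delayed-attenuated-path model → impulse response h = [1, 0.5] (1 at lag 0, 0.5 at lag 1). Output y[n] = x[n] + 0.5·x[n - 1] (with x[n] = 0 outside 0..2): y[0] = 2 + 0.5×0 = 2; y[1] = 1 + 0.5×2 = 2.0; y[2] = 4 + 0.5×1 = 4.5; y[3] = 0 + 0.5×4 = 2.0. So y = [2, 2.0, 4.5, 2.0]

[2, 2.0, 4.5, 2.0]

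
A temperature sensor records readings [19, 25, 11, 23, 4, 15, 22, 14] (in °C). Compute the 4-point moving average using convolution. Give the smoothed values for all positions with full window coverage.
4-point moving average kernel = [1, 1, 1, 1]. Apply in 'valid' mode (full window coverage): avg[0] = (19 + 25 + 11 + 23) / 4 = 19.5; avg[1] = (25 + 11 + 23 + 4) / 4 = 15.75; avg[2] = (11 + 23 + 4 + 15) / 4 = 13.25; avg[3] = (23 + 4 + 15 + 22) / 4 = 16.0; avg[4] = (4 + 15 + 22 + 14) / 4 = 13.75. Smoothed values: [19.5, 15.75, 13.25, 16.0, 13.75]

[19.5, 15.75, 13.25, 16.0, 13.75]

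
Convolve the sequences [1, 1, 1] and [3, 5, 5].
y[0] = 1×3 = 3; y[1] = 1×5 + 1×3 = 8; y[2] = 1×5 + 1×5 + 1×3 = 13; y[3] = 1×5 + 1×5 = 10; y[4] = 1×5 = 5

[3, 8, 13, 10, 5]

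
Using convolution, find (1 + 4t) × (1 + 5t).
Ascending coefficients: a = [1, 4], b = [1, 5]. c[0] = 1×1 = 1; c[1] = 1×5 + 4×1 = 9; c[2] = 4×5 = 20. Result coefficients: [1, 9, 20] → 1 + 9t + 20t^2

1 + 9t + 20t^2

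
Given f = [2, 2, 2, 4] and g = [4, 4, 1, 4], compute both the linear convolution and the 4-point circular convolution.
Linear: y_lin[0] = 2×4 = 8; y_lin[1] = 2×4 + 2×4 = 16; y_lin[2] = 2×1 + 2×4 + 2×4 = 18; y_lin[3] = 2×4 + 2×1 + 2×4 + 4×4 = 34; y_lin[4] = 2×4 + 2×1 + 4×4 = 26; y_lin[5] = 2×4 + 4×1 = 12; y_lin[6] = 4×4 = 16 → [8, 16, 18, 34, 26, 12, 16]. Circular (length 4): y[0] = 2×4 + 2×4 + 2×1 + 4×4 = 34; y[1] = 2×4 + 2×4 + 2×4 + 4×1 = 28; y[2] = 2×1 + 2×4 + 2×4 + 4×4 = 34; y[3] = 2×4 + 2×1 + 2×4 + 4×4 = 34 → [34, 28, 34, 34]

Linear: [8, 16, 18, 34, 26, 12, 16], Circular: [34, 28, 34, 34]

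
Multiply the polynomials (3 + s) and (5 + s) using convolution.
Ascending coefficients: a = [3, 1], b = [5, 1]. c[0] = 3×5 = 15; c[1] = 3×1 + 1×5 = 8; c[2] = 1×1 = 1. Result coefficients: [15, 8, 1] → 15 + 8s + s^2

15 + 8s + s^2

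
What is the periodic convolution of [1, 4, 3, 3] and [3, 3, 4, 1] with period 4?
Use y[k] = Σ_j x[j]·h[(k-j) mod 4]. y[0] = 1×3 + 4×1 + 3×4 + 3×3 = 28; y[1] = 1×3 + 4×3 + 3×1 + 3×4 = 30; y[2] = 1×4 + 4×3 + 3×3 + 3×1 = 28; y[3] = 1×1 + 4×4 + 3×3 + 3×3 = 35. Result: [28, 30, 28, 35]

[28, 30, 28, 35]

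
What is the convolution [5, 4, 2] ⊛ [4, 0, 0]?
y[0] = 5×4 = 20; y[1] = 5×0 + 4×4 = 16; y[2] = 5×0 + 4×0 + 2×4 = 8; y[3] = 4×0 + 2×0 = 0; y[4] = 2×0 = 0

[20, 16, 8, 0, 0]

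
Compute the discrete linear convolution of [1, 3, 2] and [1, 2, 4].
y[0] = 1×1 = 1; y[1] = 1×2 + 3×1 = 5; y[2] = 1×4 + 3×2 + 2×1 = 12; y[3] = 3×4 + 2×2 = 16; y[4] = 2×4 = 8

[1, 5, 12, 16, 8]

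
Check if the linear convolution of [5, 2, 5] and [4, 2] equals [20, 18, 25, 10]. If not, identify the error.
Recompute linear convolution of [5, 2, 5] and [4, 2]: y[0] = 5×4 = 20; y[1] = 5×2 + 2×4 = 18; y[2] = 2×2 + 5×4 = 24; y[3] = 5×2 = 10 → [20, 18, 24, 10]. Compare to given [20, 18, 25, 10]: they differ at index 2: given 25, correct 24, so answer: No

No. Error at index 2: given 25, correct 24.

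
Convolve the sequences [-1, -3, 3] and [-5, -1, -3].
y[0] = -1×-5 = 5; y[1] = -1×-1 + -3×-5 = 16; y[2] = -1×-3 + -3×-1 + 3×-5 = -9; y[3] = -3×-3 + 3×-1 = 6; y[4] = 3×-3 = -9

[5, 16, -9, 6, -9]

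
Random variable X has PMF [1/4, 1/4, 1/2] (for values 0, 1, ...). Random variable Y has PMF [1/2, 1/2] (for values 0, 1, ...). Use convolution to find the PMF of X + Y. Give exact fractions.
P(X+Y=k) = Σ_i P(X=i)·P(Y=k-i) — a convolution of [1/4, 1/4, 1/2] and [1/2, 1/2]. P(X+Y=0) = (1/4)×(1/2) = 1/8; P(X+Y=1) = (1/4)×(1/2) + (1/4)×(1/2) = 1/8 + 1/8 = 1/4; P(X+Y=2) = (1/4)×(1/2) + (1/2)×(1/2) = 1/8 + 1/4 = 3/8; P(X+Y=3) = (1/2)×(1/2) = 1/4. PMF: [1/8, 1/4, 3/8, 1/4] (sums to 1 ✓)

[1/8, 1/4, 3/8, 1/4]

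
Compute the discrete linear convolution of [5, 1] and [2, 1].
y[0] = 5×2 = 10; y[1] = 5×1 + 1×2 = 7; y[2] = 1×1 = 1

[10, 7, 1]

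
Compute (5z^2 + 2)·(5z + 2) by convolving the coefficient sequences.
Ascending coefficients: a = [2, 0, 5], b = [2, 5]. c[0] = 2×2 = 4; c[1] = 2×5 + 0×2 = 10; c[2] = 0×5 + 5×2 = 10; c[3] = 5×5 = 25. Result coefficients: [4, 10, 10, 25] → 25z^3 + 10z^2 + 10z + 4

25z^3 + 10z^2 + 10z + 4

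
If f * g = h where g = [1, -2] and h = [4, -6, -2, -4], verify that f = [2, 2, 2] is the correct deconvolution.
Forward-compute [2, 2, 2] * [1, -2]: h[0] = 2×1 = 2; h[1] = 2×-2 + 2×1 = -2; h[2] = 2×-2 + 2×1 = -2; h[3] = 2×-2 = -4 → [2, -2, -2, -4]. Does not match given h = [4, -6, -2, -4].

Not verified. [2, 2, 2] * [1, -2] = [2, -2, -2, -4], which differs from [4, -6, -2, -4] at index 0.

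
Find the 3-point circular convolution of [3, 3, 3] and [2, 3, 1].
Use y[k] = Σ_j u[j]·v[(k-j) mod 3]. y[0] = 3×2 + 3×1 + 3×3 = 18; y[1] = 3×3 + 3×2 + 3×1 = 18; y[2] = 3×1 + 3×3 + 3×2 = 18. Result: [18, 18, 18]

[18, 18, 18]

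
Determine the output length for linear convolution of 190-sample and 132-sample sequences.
Linear/full convolution length: m + n - 1 = 190 + 132 - 1 = 321

321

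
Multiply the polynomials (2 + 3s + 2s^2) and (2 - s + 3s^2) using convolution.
Ascending coefficients: a = [2, 3, 2], b = [2, -1, 3]. c[0] = 2×2 = 4; c[1] = 2×-1 + 3×2 = 4; c[2] = 2×3 + 3×-1 + 2×2 = 7; c[3] = 3×3 + 2×-1 = 7; c[4] = 2×3 = 6. Result coefficients: [4, 4, 7, 7, 6] → 4 + 4s + 7s^2 + 7s^3 + 6s^4

4 + 4s + 7s^2 + 7s^3 + 6s^4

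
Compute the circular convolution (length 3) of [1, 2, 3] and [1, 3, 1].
Use y[k] = Σ_j u[j]·v[(k-j) mod 3]. y[0] = 1×1 + 2×1 + 3×3 = 12; y[1] = 1×3 + 2×1 + 3×1 = 8; y[2] = 1×1 + 2×3 + 3×1 = 10. Result: [12, 8, 10]

[12, 8, 10]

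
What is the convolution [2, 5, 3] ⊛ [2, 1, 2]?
y[0] = 2×2 = 4; y[1] = 2×1 + 5×2 = 12; y[2] = 2×2 + 5×1 + 3×2 = 15; y[3] = 5×2 + 3×1 = 13; y[4] = 3×2 = 6

[4, 12, 15, 13, 6]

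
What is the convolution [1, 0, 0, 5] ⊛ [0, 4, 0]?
y[0] = 1×0 = 0; y[1] = 1×4 + 0×0 = 4; y[2] = 1×0 + 0×4 + 0×0 = 0; y[3] = 0×0 + 0×4 + 5×0 = 0; y[4] = 0×0 + 5×4 = 20; y[5] = 5×0 = 0

[0, 4, 0, 0, 20, 0]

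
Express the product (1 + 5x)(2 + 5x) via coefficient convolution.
Ascending coefficients: a = [1, 5], b = [2, 5]. c[0] = 1×2 = 2; c[1] = 1×5 + 5×2 = 15; c[2] = 5×5 = 25. Result coefficients: [2, 15, 25] → 2 + 15x + 25x^2

2 + 15x + 25x^2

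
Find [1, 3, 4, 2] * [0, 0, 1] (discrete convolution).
y[0] = 1×0 = 0; y[1] = 1×0 + 3×0 = 0; y[2] = 1×1 + 3×0 + 4×0 = 1; y[3] = 3×1 + 4×0 + 2×0 = 3; y[4] = 4×1 + 2×0 = 4; y[5] = 2×1 = 2

[0, 0, 1, 3, 4, 2]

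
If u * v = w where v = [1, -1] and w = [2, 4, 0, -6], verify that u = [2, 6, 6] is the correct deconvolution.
Forward-compute [2, 6, 6] * [1, -1]: w[0] = 2×1 = 2; w[1] = 2×-1 + 6×1 = 4; w[2] = 6×-1 + 6×1 = 0; w[3] = 6×-1 = -6 → [2, 4, 0, -6]. Matches given w = [2, 4, 0, -6], so verified.

Verified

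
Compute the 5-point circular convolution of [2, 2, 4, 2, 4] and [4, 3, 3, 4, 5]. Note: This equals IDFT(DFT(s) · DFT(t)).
Either evaluate y[k] = Σ_j s[j]·t[(k-j) mod 5] directly, or use IDFT(DFT(s) · DFT(t)). y[0] = 2×4 + 2×5 + 4×4 + 2×3 + 4×3 = 52; y[1] = 2×3 + 2×4 + 4×5 + 2×4 + 4×3 = 54; y[2] = 2×3 + 2×3 + 4×4 + 2×5 + 4×4 = 54; y[3] = 2×4 + 2×3 + 4×3 + 2×4 + 4×5 = 54; y[4] = 2×5 + 2×4 + 4×3 + 2×3 + 4×4 = 52. Result: [52, 54, 54, 54, 52]

[52, 54, 54, 54, 52]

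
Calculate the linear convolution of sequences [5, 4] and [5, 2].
y[0] = 5×5 = 25; y[1] = 5×2 + 4×5 = 30; y[2] = 4×2 = 8

[25, 30, 8]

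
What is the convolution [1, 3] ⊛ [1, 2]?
y[0] = 1×1 = 1; y[1] = 1×2 + 3×1 = 5; y[2] = 3×2 = 6

[1, 5, 6]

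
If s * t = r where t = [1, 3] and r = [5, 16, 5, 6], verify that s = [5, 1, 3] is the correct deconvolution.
Forward-compute [5, 1, 3] * [1, 3]: r[0] = 5×1 = 5; r[1] = 5×3 + 1×1 = 16; r[2] = 1×3 + 3×1 = 6; r[3] = 3×3 = 9 → [5, 16, 6, 9]. Does not match given r = [5, 16, 5, 6].

Not verified. [5, 1, 3] * [1, 3] = [5, 16, 6, 9], which differs from [5, 16, 5, 6] at index 2.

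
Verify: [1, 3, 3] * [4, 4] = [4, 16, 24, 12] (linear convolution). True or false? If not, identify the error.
Recompute linear convolution of [1, 3, 3] and [4, 4]: y[0] = 1×4 = 4; y[1] = 1×4 + 3×4 = 16; y[2] = 3×4 + 3×4 = 24; y[3] = 3×4 = 12 → [4, 16, 24, 12]. Given [4, 16, 24, 12] matches, so answer: Yes

Yes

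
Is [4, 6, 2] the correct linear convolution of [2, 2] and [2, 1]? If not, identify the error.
Recompute linear convolution of [2, 2] and [2, 1]: y[0] = 2×2 = 4; y[1] = 2×1 + 2×2 = 6; y[2] = 2×1 = 2 → [4, 6, 2]. Given [4, 6, 2] matches, so answer: Yes

Yes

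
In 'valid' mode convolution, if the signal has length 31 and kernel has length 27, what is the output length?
'Valid' mode counts only positions where the kernel fully overlaps the signal: m - n + 1 = 31 - 27 + 1 = 5

5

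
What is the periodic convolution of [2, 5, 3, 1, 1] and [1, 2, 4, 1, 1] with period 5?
Use y[k] = Σ_j f[j]·g[(k-j) mod 5]. y[0] = 2×1 + 5×1 + 3×1 + 1×4 + 1×2 = 16; y[1] = 2×2 + 5×1 + 3×1 + 1×1 + 1×4 = 17; y[2] = 2×4 + 5×2 + 3×1 + 1×1 + 1×1 = 23; y[3] = 2×1 + 5×4 + 3×2 + 1×1 + 1×1 = 30; y[4] = 2×1 + 5×1 + 3×4 + 1×2 + 1×1 = 22. Result: [16, 17, 23, 30, 22]

[16, 17, 23, 30, 22]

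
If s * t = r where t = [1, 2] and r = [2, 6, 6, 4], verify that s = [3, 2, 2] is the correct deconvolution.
Forward-compute [3, 2, 2] * [1, 2]: r[0] = 3×1 = 3; r[1] = 3×2 + 2×1 = 8; r[2] = 2×2 + 2×1 = 6; r[3] = 2×2 = 4 → [3, 8, 6, 4]. Does not match given r = [2, 6, 6, 4].

Not verified. [3, 2, 2] * [1, 2] = [3, 8, 6, 4], which differs from [2, 6, 6, 4] at index 0.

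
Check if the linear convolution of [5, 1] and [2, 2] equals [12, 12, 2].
Recompute linear convolution of [5, 1] and [2, 2]: y[0] = 5×2 = 10; y[1] = 5×2 + 1×2 = 12; y[2] = 1×2 = 2 → [10, 12, 2]. Compare to given [12, 12, 2]: they differ at index 0: given 12, correct 10, so answer: No

No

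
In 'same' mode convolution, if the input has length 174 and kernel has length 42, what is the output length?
'Same' mode returns an output with the same length as the input: 174

174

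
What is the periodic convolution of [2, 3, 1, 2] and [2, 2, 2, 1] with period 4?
Use y[k] = Σ_j s[j]·t[(k-j) mod 4]. y[0] = 2×2 + 3×1 + 1×2 + 2×2 = 13; y[1] = 2×2 + 3×2 + 1×1 + 2×2 = 15; y[2] = 2×2 + 3×2 + 1×2 + 2×1 = 14; y[3] = 2×1 + 3×2 + 1×2 + 2×2 = 14. Result: [13, 15, 14, 14]

[13, 15, 14, 14]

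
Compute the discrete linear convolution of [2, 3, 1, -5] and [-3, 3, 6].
y[0] = 2×-3 = -6; y[1] = 2×3 + 3×-3 = -3; y[2] = 2×6 + 3×3 + 1×-3 = 18; y[3] = 3×6 + 1×3 + -5×-3 = 36; y[4] = 1×6 + -5×3 = -9; y[5] = -5×6 = -30

[-6, -3, 18, 36, -9, -30]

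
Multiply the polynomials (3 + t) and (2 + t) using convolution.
Ascending coefficients: a = [3, 1], b = [2, 1]. c[0] = 3×2 = 6; c[1] = 3×1 + 1×2 = 5; c[2] = 1×1 = 1. Result coefficients: [6, 5, 1] → 6 + 5t + t^2

6 + 5t + t^2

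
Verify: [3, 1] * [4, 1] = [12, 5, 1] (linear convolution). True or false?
Recompute linear convolution of [3, 1] and [4, 1]: y[0] = 3×4 = 12; y[1] = 3×1 + 1×4 = 7; y[2] = 1×1 = 1 → [12, 7, 1]. Compare to given [12, 5, 1]: they differ at index 1: given 5, correct 7, so answer: No

No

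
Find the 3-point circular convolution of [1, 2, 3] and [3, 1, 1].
Use y[k] = Σ_j s[j]·t[(k-j) mod 3]. y[0] = 1×3 + 2×1 + 3×1 = 8; y[1] = 1×1 + 2×3 + 3×1 = 10; y[2] = 1×1 + 2×1 + 3×3 = 12. Result: [8, 10, 12]

[8, 10, 12]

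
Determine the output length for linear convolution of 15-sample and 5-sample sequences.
Linear/full convolution length: m + n - 1 = 15 + 5 - 1 = 19

19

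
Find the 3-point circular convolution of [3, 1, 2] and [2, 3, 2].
Use y[k] = Σ_j s[j]·t[(k-j) mod 3]. y[0] = 3×2 + 1×2 + 2×3 = 14; y[1] = 3×3 + 1×2 + 2×2 = 15; y[2] = 3×2 + 1×3 + 2×2 = 13. Result: [14, 15, 13]

[14, 15, 13]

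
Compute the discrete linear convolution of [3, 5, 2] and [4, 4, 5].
y[0] = 3×4 = 12; y[1] = 3×4 + 5×4 = 32; y[2] = 3×5 + 5×4 + 2×4 = 43; y[3] = 5×5 + 2×4 = 33; y[4] = 2×5 = 10

[12, 32, 43, 33, 10]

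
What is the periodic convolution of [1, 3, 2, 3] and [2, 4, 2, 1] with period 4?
Use y[k] = Σ_j s[j]·t[(k-j) mod 4]. y[0] = 1×2 + 3×1 + 2×2 + 3×4 = 21; y[1] = 1×4 + 3×2 + 2×1 + 3×2 = 18; y[2] = 1×2 + 3×4 + 2×2 + 3×1 = 21; y[3] = 1×1 + 3×2 + 2×4 + 3×2 = 21. Result: [21, 18, 21, 21]

[21, 18, 21, 21]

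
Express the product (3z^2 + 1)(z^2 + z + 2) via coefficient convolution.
Ascending coefficients: a = [1, 0, 3], b = [2, 1, 1]. c[0] = 1×2 = 2; c[1] = 1×1 + 0×2 = 1; c[2] = 1×1 + 0×1 + 3×2 = 7; c[3] = 0×1 + 3×1 = 3; c[4] = 3×1 = 3. Result coefficients: [2, 1, 7, 3, 3] → 3z^4 + 3z^3 + 7z^2 + z + 2

3z^4 + 3z^3 + 7z^2 + z + 2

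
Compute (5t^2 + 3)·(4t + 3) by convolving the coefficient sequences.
Ascending coefficients: a = [3, 0, 5], b = [3, 4]. c[0] = 3×3 = 9; c[1] = 3×4 + 0×3 = 12; c[2] = 0×4 + 5×3 = 15; c[3] = 5×4 = 20. Result coefficients: [9, 12, 15, 20] → 20t^3 + 15t^2 + 12t + 9

20t^3 + 15t^2 + 12t + 9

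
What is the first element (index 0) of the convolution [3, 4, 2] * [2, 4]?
Use y[k] = Σ_i a[i]·b[k-i] at k=0. y[0] = 3×2 = 6

6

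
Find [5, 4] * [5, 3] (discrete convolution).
y[0] = 5×5 = 25; y[1] = 5×3 + 4×5 = 35; y[2] = 4×3 = 12

[25, 35, 12]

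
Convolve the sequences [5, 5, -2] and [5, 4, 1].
y[0] = 5×5 = 25; y[1] = 5×4 + 5×5 = 45; y[2] = 5×1 + 5×4 + -2×5 = 15; y[3] = 5×1 + -2×4 = -3; y[4] = -2×1 = -2

[25, 45, 15, -3, -2]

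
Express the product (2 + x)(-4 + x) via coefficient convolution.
Ascending coefficients: a = [2, 1], b = [-4, 1]. c[0] = 2×-4 = -8; c[1] = 2×1 + 1×-4 = -2; c[2] = 1×1 = 1. Result coefficients: [-8, -2, 1] → -8 - 2x + x^2

-8 - 2x + x^2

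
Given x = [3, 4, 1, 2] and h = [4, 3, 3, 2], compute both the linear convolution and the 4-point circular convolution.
Linear: y_lin[0] = 3×4 = 12; y_lin[1] = 3×3 + 4×4 = 25; y_lin[2] = 3×3 + 4×3 + 1×4 = 25; y_lin[3] = 3×2 + 4×3 + 1×3 + 2×4 = 29; y_lin[4] = 4×2 + 1×3 + 2×3 = 17; y_lin[5] = 1×2 + 2×3 = 8; y_lin[6] = 2×2 = 4 → [12, 25, 25, 29, 17, 8, 4]. Circular (length 4): y[0] = 3×4 + 4×2 + 1×3 + 2×3 = 29; y[1] = 3×3 + 4×4 + 1×2 + 2×3 = 33; y[2] = 3×3 + 4×3 + 1×4 + 2×2 = 29; y[3] = 3×2 + 4×3 + 1×3 + 2×4 = 29 → [29, 33, 29, 29]

Linear: [12, 25, 25, 29, 17, 8, 4], Circular: [29, 33, 29, 29]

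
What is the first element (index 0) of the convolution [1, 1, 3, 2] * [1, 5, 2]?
Use y[k] = Σ_i a[i]·b[k-i] at k=0. y[0] = 1×1 = 1

1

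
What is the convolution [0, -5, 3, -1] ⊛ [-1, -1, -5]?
y[0] = 0×-1 = 0; y[1] = 0×-1 + -5×-1 = 5; y[2] = 0×-5 + -5×-1 + 3×-1 = 2; y[3] = -5×-5 + 3×-1 + -1×-1 = 23; y[4] = 3×-5 + -1×-1 = -14; y[5] = -1×-5 = 5

[0, 5, 2, 23, -14, 5]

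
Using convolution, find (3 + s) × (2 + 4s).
Ascending coefficients: a = [3, 1], b = [2, 4]. c[0] = 3×2 = 6; c[1] = 3×4 + 1×2 = 14; c[2] = 1×4 = 4. Result coefficients: [6, 14, 4] → 6 + 14s + 4s^2

6 + 14s + 4s^2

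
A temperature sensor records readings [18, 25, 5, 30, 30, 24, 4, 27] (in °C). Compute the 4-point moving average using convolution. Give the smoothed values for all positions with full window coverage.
4-point moving average kernel = [1, 1, 1, 1]. Apply in 'valid' mode (full window coverage): avg[0] = (18 + 25 + 5 + 30) / 4 = 19.5; avg[1] = (25 + 5 + 30 + 30) / 4 = 22.5; avg[2] = (5 + 30 + 30 + 24) / 4 = 22.25; avg[3] = (30 + 30 + 24 + 4) / 4 = 22.0; avg[4] = (30 + 24 + 4 + 27) / 4 = 21.25. Smoothed values: [19.5, 22.5, 22.25, 22.0, 21.25]

[19.5, 22.5, 22.25, 22.0, 21.25]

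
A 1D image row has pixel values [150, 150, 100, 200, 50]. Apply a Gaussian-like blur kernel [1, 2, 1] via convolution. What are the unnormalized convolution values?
Convolve image row [150, 150, 100, 200, 50] with kernel [1, 2, 1]: y[0] = 150×1 = 150; y[1] = 150×2 + 150×1 = 450; y[2] = 150×1 + 150×2 + 100×1 = 550; y[3] = 150×1 + 100×2 + 200×1 = 550; y[4] = 100×1 + 200×2 + 50×1 = 550; y[5] = 200×1 + 50×2 = 300; y[6] = 50×1 = 50 → [150, 450, 550, 550, 550, 300, 50]. Normalization factor = sum(kernel) = 4.

[150, 450, 550, 550, 550, 300, 50]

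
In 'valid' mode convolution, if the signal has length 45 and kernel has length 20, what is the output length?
'Valid' mode counts only positions where the kernel fully overlaps the signal: m - n + 1 = 45 - 20 + 1 = 26

26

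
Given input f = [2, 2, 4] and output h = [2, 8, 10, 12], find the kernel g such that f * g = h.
Output length 4 = len(f) + len(g) - 1 ⇒ len(g) = 2. Solve g forward using g[k] = (h[k] - Σ_{i≥1} f[i]·g[k-i]) / f[0]: g[0] = h[0] / f[0] = 2 / 2 = 1; g[1] = (h[1] - 2×1) / f[0] = (8 - 2×1) / 2 = 3. So g = [1, 3]. Forward-check [2, 2, 4] * [1, 3]: h[0] = 2×1 = 2; h[1] = 2×3 + 2×1 = 8; h[2] = 2×3 + 4×1 = 10; h[3] = 4×3 = 12 → [2, 8, 10, 12] ✓

[1, 3]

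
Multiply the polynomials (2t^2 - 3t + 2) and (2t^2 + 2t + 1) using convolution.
Ascending coefficients: a = [2, -3, 2], b = [1, 2, 2]. c[0] = 2×1 = 2; c[1] = 2×2 + -3×1 = 1; c[2] = 2×2 + -3×2 + 2×1 = 0; c[3] = -3×2 + 2×2 = -2; c[4] = 2×2 = 4. Result coefficients: [2, 1, 0, -2, 4] → 4t^4 - 2t^3 + t + 2

4t^4 - 2t^3 + t + 2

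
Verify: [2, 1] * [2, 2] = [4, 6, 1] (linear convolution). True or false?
Recompute linear convolution of [2, 1] and [2, 2]: y[0] = 2×2 = 4; y[1] = 2×2 + 1×2 = 6; y[2] = 1×2 = 2 → [4, 6, 2]. Compare to given [4, 6, 1]: they differ at index 2: given 1, correct 2, so answer: No

No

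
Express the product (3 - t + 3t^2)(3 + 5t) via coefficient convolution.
Ascending coefficients: a = [3, -1, 3], b = [3, 5]. c[0] = 3×3 = 9; c[1] = 3×5 + -1×3 = 12; c[2] = -1×5 + 3×3 = 4; c[3] = 3×5 = 15. Result coefficients: [9, 12, 4, 15] → 9 + 12t + 4t^2 + 15t^3

9 + 12t + 4t^2 + 15t^3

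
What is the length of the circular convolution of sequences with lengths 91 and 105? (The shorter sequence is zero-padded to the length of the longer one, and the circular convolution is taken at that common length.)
Circular convolution (zero-padding the shorter input) has length max(m, n) = max(91, 105) = 105

105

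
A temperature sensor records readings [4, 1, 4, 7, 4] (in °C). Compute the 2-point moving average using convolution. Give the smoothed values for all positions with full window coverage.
2-point moving average kernel = [1, 1]. Apply in 'valid' mode (full window coverage): avg[0] = (4 + 1) / 2 = 2.5; avg[1] = (1 + 4) / 2 = 2.5; avg[2] = (4 + 7) / 2 = 5.5; avg[3] = (7 + 4) / 2 = 5.5. Smoothed values: [2.5, 2.5, 5.5, 5.5]

[2.5, 2.5, 5.5, 5.5]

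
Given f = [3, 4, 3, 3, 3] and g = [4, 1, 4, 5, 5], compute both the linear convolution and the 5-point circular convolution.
Linear: y_lin[0] = 3×4 = 12; y_lin[1] = 3×1 + 4×4 = 19; y_lin[2] = 3×4 + 4×1 + 3×4 = 28; y_lin[3] = 3×5 + 4×4 + 3×1 + 3×4 = 46; y_lin[4] = 3×5 + 4×5 + 3×4 + 3×1 + 3×4 = 62; y_lin[5] = 4×5 + 3×5 + 3×4 + 3×1 = 50; y_lin[6] = 3×5 + 3×5 + 3×4 = 42; y_lin[7] = 3×5 + 3×5 = 30; y_lin[8] = 3×5 = 15 → [12, 19, 28, 46, 62, 50, 42, 30, 15]. Circular (length 5): y[0] = 3×4 + 4×5 + 3×5 + 3×4 + 3×1 = 62; y[1] = 3×1 + 4×4 + 3×5 + 3×5 + 3×4 = 61; y[2] = 3×4 + 4×1 + 3×4 + 3×5 + 3×5 = 58; y[3] = 3×5 + 4×4 + 3×1 + 3×4 + 3×5 = 61; y[4] = 3×5 + 4×5 + 3×4 + 3×1 + 3×4 = 62 → [62, 61, 58, 61, 62]

Linear: [12, 19, 28, 46, 62, 50, 42, 30, 15], Circular: [62, 61, 58, 61, 62]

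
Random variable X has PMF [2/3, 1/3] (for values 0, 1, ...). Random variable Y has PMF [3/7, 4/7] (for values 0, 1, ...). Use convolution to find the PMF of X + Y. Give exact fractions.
P(X+Y=k) = Σ_i P(X=i)·P(Y=k-i) — a convolution of [2/3, 1/3] and [3/7, 4/7]. P(X+Y=0) = (2/3)×(3/7) = 2/7; P(X+Y=1) = (2/3)×(4/7) + (1/3)×(3/7) = 8/21 + 1/7 = 11/21; P(X+Y=2) = (1/3)×(4/7) = 4/21. PMF: [2/7, 11/21, 4/21] (sums to 1 ✓)

[2/7, 11/21, 4/21]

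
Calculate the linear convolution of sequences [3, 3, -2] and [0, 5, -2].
y[0] = 3×0 = 0; y[1] = 3×5 + 3×0 = 15; y[2] = 3×-2 + 3×5 + -2×0 = 9; y[3] = 3×-2 + -2×5 = -16; y[4] = -2×-2 = 4

[0, 15, 9, -16, 4]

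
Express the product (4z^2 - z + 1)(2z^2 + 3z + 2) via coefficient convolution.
Ascending coefficients: a = [1, -1, 4], b = [2, 3, 2]. c[0] = 1×2 = 2; c[1] = 1×3 + -1×2 = 1; c[2] = 1×2 + -1×3 + 4×2 = 7; c[3] = -1×2 + 4×3 = 10; c[4] = 4×2 = 8. Result coefficients: [2, 1, 7, 10, 8] → 8z^4 + 10z^3 + 7z^2 + z + 2

8z^4 + 10z^3 + 7z^2 + z + 2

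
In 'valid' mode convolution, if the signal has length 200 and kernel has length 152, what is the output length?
'Valid' mode counts only positions where the kernel fully overlaps the signal: m - n + 1 = 200 - 152 + 1 = 49

49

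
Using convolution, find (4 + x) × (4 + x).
Ascending coefficients: a = [4, 1], b = [4, 1]. c[0] = 4×4 = 16; c[1] = 4×1 + 1×4 = 8; c[2] = 1×1 = 1. Result coefficients: [16, 8, 1] → 16 + 8x + x^2

16 + 8x + x^2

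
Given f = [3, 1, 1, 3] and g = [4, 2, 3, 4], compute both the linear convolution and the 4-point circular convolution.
Linear: y_lin[0] = 3×4 = 12; y_lin[1] = 3×2 + 1×4 = 10; y_lin[2] = 3×3 + 1×2 + 1×4 = 15; y_lin[3] = 3×4 + 1×3 + 1×2 + 3×4 = 29; y_lin[4] = 1×4 + 1×3 + 3×2 = 13; y_lin[5] = 1×4 + 3×3 = 13; y_lin[6] = 3×4 = 12 → [12, 10, 15, 29, 13, 13, 12]. Circular (length 4): y[0] = 3×4 + 1×4 + 1×3 + 3×2 = 25; y[1] = 3×2 + 1×4 + 1×4 + 3×3 = 23; y[2] = 3×3 + 1×2 + 1×4 + 3×4 = 27; y[3] = 3×4 + 1×3 + 1×2 + 3×4 = 29 → [25, 23, 27, 29]

Linear: [12, 10, 15, 29, 13, 13, 12], Circular: [25, 23, 27, 29]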